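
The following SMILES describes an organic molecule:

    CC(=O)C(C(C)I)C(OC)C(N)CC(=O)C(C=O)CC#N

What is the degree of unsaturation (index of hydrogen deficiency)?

5

Degree of unsaturation = (number of rings) + (number of π bonds).
Ring closures in the SMILES: 0.
π bonds: 3 double bonds (each 1 DoU), 1 triple bond (each 2 DoU) → 5 DoU from unsaturation.
Total DoU = 0 + 5 = 5.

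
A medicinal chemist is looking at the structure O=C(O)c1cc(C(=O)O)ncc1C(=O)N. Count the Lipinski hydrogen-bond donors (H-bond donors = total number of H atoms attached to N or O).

4

Donors: find every N or O and count the H atoms it carries.
  atom 1 (O): bond orders sum to 2 → 0 H
  atom 3 (O): bond orders sum to 1 → 1 H
  atom 8 (O): bond orders sum to 2 → 0 H
  atom 9 (O): bond orders sum to 1 → 1 H
  atom 10 (N): bond orders sum to 3 → 0 H
  atom 14 (O): bond orders sum to 2 → 0 H
  atom 15 (N): bond orders sum to 1 → 2 H
Lipinski HBD = 4.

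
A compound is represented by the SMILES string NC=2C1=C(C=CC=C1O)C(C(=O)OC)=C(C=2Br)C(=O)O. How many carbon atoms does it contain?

Count every carbon token in the SMILES (each C, including those in ring-closure positions and inside branches).
Carbon count: 13.

13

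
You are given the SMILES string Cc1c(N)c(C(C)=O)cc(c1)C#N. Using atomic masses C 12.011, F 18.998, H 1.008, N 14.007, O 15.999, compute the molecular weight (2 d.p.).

First, the molecular formula is C10H10N2O (counting implicit H from valence).
  C: 10 × 12.011 = 120.110
  H: 10 × 1.008 = 10.080
  N: 2 × 14.007 = 28.014
  O: 1 × 15.999 = 15.999
Sum: 10×12.011 + 10×1.008 + 2×14.007 + 1×15.999 = 174.203 → 174.20 g/mol.

174.20 g/mol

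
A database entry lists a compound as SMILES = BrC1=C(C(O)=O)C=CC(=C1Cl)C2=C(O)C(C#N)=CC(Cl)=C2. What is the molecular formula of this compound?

Walk through each heavy atom and fill implicit hydrogens from standard valence (C 4, N 3, O 2, S 2, halogen 1):
  atom 1: Br (halogen, monovalent) → 0 H
  atom 2: C, bond orders sum to 4 (valence 4) → 0 H
  atom 3: C, bond orders sum to 4 (valence 4) → 0 H
  atom 4: C, bond orders sum to 4 (valence 4) → 0 H
  atom 5: O, bond orders sum to 1 (valence 2) → 1 H
  atom 6: O, bond orders sum to 2 (valence 2) → 0 H
  atom 7: C, bond orders sum to 3 (valence 4) → 1 H
  atom 8: C, bond orders sum to 3 (valence 4) → 1 H
  atom 9: C, bond orders sum to 4 (valence 4) → 0 H
  atom 10: C, bond orders sum to 4 (valence 4) → 0 H
  atom 11: Cl (halogen, monovalent) → 0 H
  atom 12: C, bond orders sum to 4 (valence 4) → 0 H
  atom 13: C, bond orders sum to 4 (valence 4) → 0 H
  atom 14: O, bond orders sum to 1 (valence 2) → 1 H
  atom 15: C, bond orders sum to 4 (valence 4) → 0 H
  atom 16: C, bond orders sum to 4 (valence 4) → 0 H
  atom 17: N, bond orders sum to 3 (valence 3) → 0 H
  atom 18: C, bond orders sum to 3 (valence 4) → 1 H
  atom 19: C, bond orders sum to 4 (valence 4) → 0 H
  atom 20: Cl (halogen, monovalent) → 0 H
  atom 21: C, bond orders sum to 3 (valence 4) → 1 H
Totals → C:14, H:6, Br:1, Cl:2, N:1, O:3.

C14H6BrCl2NO3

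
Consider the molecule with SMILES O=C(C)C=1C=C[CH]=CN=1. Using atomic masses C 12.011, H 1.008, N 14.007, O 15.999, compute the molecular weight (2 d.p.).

First, the molecular formula is C7H7NO (counting implicit H from valence).
  C: 7 × 12.011 = 84.077
  H: 7 × 1.008 = 7.056
  N: 1 × 14.007 = 14.007
  O: 1 × 15.999 = 15.999
Sum: 7×12.011 + 7×1.008 + 1×14.007 + 1×15.999 = 121.139 → 121.14 g/mol.

121.14 g/mol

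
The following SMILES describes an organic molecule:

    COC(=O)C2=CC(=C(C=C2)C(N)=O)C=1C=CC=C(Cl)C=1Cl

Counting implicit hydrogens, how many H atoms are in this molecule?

Walk through each heavy atom and fill implicit hydrogens from standard valence (C 4, N 3, O 2, S 2, halogen 1):
  atom 1: C, bond orders sum to 1 (valence 4) → 3 H
  atom 2: O, bond orders sum to 2 (valence 2) → 0 H
  atom 3: C, bond orders sum to 4 (valence 4) → 0 H
  atom 4: O, bond orders sum to 2 (valence 2) → 0 H
  atom 5: C, bond orders sum to 4 (valence 4) → 0 H
  atom 6: C, bond orders sum to 3 (valence 4) → 1 H
  atom 7: C, bond orders sum to 4 (valence 4) → 0 H
  atom 8: C, bond orders sum to 4 (valence 4) → 0 H
  atom 9: C, bond orders sum to 3 (valence 4) → 1 H
  atom 10: C, bond orders sum to 3 (valence 4) → 1 H
  atom 11: C, bond orders sum to 4 (valence 4) → 0 H
  atom 12: N, bond orders sum to 1 (valence 3) → 2 H
  atom 13: O, bond orders sum to 2 (valence 2) → 0 H
  atom 14: C, bond orders sum to 4 (valence 4) → 0 H
  atom 15: C, bond orders sum to 3 (valence 4) → 1 H
  atom 16: C, bond orders sum to 3 (valence 4) → 1 H
  atom 17: C, bond orders sum to 3 (valence 4) → 1 H
  atom 18: C, bond orders sum to 4 (valence 4) → 0 H
  atom 19: Cl (halogen, monovalent) → 0 H
  atom 20: C, bond orders sum to 4 (valence 4) → 0 H
  atom 21: Cl (halogen, monovalent) → 0 H
Total hydrogens: 11.

11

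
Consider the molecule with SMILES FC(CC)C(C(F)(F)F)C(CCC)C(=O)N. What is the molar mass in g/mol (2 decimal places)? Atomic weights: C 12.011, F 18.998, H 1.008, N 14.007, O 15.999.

First, the molecular formula is C10H17F4NO (counting implicit H from valence).
  C: 10 × 12.011 = 120.110
  F: 4 × 18.998 = 75.992
  H: 17 × 1.008 = 17.136
  N: 1 × 14.007 = 14.007
  O: 1 × 15.999 = 15.999
Sum: 10×12.011 + 4×18.998 + 17×1.008 + 1×14.007 + 1×15.999 = 243.244 → 243.24 g/mol.

243.24 g/mol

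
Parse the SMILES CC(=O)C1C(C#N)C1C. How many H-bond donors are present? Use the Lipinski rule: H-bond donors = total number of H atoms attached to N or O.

0

Donors: find every N or O and count the H atoms it carries.
  atom 3 (O): bond orders sum to 2 → 0 H
  atom 7 (N): bond orders sum to 3 → 0 H
Lipinski HBD = 0.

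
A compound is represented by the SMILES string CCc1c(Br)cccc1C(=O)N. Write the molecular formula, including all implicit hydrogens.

C9H10BrNO

Walk through each heavy atom and fill implicit hydrogens from standard valence (C 4, N 3, O 2, S 2, halogen 1); for lowercase aromatic atoms, an aromatic c carries 1 H when it has two neighbours and 0 H with three, and aromatic n carries 0 H:
  atom 1: C, bond orders sum to 1 (valence 4) → 3 H
  atom 2: C, bond orders sum to 2 (valence 4) → 2 H
  atom 3: aromatic c, 3 neighbours → 0 H
  atom 4: aromatic c, 3 neighbours → 0 H
  atom 5: Br (halogen, monovalent) → 0 H
  atom 6: aromatic c, 2 neighbours → 1 H
  atom 7: aromatic c, 2 neighbours → 1 H
  atom 8: aromatic c, 2 neighbours → 1 H
  atom 9: aromatic c, 3 neighbours → 0 H
  atom 10: C, bond orders sum to 4 (valence 4) → 0 H
  atom 11: O, bond orders sum to 2 (valence 2) → 0 H
  atom 12: N, bond orders sum to 1 (valence 3) → 2 H
Totals → C:9, H:10, Br:1, N:1, O:1.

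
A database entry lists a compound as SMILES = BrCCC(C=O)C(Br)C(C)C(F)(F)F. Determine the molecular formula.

C8H11Br2F3O

Walk through each heavy atom and fill implicit hydrogens from standard valence (C 4, N 3, O 2, S 2, halogen 1):
  atom 1: Br (halogen, monovalent) → 0 H
  atom 2: C, bond orders sum to 2 (valence 4) → 2 H
  atom 3: C, bond orders sum to 2 (valence 4) → 2 H
  atom 4: C, bond orders sum to 3 (valence 4) → 1 H
  atom 5: C, bond orders sum to 3 (valence 4) → 1 H
  atom 6: O, bond orders sum to 2 (valence 2) → 0 H
  atom 7: C, bond orders sum to 3 (valence 4) → 1 H
  atom 8: Br (halogen, monovalent) → 0 H
  atom 9: C, bond orders sum to 3 (valence 4) → 1 H
  atom 10: C, bond orders sum to 1 (valence 4) → 3 H
  atom 11: C, bond orders sum to 4 (valence 4) → 0 H
  atom 12: F (halogen, monovalent) → 0 H
  atom 13: F (halogen, monovalent) → 0 H
  atom 14: F (halogen, monovalent) → 0 H
Totals → C:8, H:11, Br:2, F:3, O:1.
In Hill order: C8H11Br2F3O.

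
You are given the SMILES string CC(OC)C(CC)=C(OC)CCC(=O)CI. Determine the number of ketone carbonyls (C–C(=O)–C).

The ketone motif appears at heavy-atom position 13 in the SMILES.
Other groups present: 1 alkene, 2 ether.
Ketone count: 1.

1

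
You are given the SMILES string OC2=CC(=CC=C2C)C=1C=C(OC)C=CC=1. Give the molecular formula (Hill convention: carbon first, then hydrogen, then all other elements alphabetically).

Walk through each heavy atom and fill implicit hydrogens from standard valence (C 4, N 3, O 2, S 2, halogen 1):
  atom 1: O, bond orders sum to 1 (valence 2) → 1 H
  atom 2: C, bond orders sum to 4 (valence 4) → 0 H
  atom 3: C, bond orders sum to 3 (valence 4) → 1 H
  atom 4: C, bond orders sum to 4 (valence 4) → 0 H
  atom 5: C, bond orders sum to 3 (valence 4) → 1 H
  atom 6: C, bond orders sum to 3 (valence 4) → 1 H
  atom 7: C, bond orders sum to 4 (valence 4) → 0 H
  atom 8: C, bond orders sum to 1 (valence 4) → 3 H
  atom 9: C, bond orders sum to 4 (valence 4) → 0 H
  atom 10: C, bond orders sum to 3 (valence 4) → 1 H
  atom 11: C, bond orders sum to 4 (valence 4) → 0 H
  atom 12: O, bond orders sum to 2 (valence 2) → 0 H
  atom 13: C, bond orders sum to 1 (valence 4) → 3 H
  atom 14: C, bond orders sum to 3 (valence 4) → 1 H
  atom 15: C, bond orders sum to 3 (valence 4) → 1 H
  atom 16: C, bond orders sum to 3 (valence 4) → 1 H
Totals → C:14, H:14, O:2.
In Hill order: C14H14O2.

C14H14O2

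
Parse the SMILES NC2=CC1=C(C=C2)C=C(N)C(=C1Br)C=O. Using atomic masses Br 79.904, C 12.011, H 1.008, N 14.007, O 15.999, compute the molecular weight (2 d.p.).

265.11 g/mol

First, the molecular formula is C11H9BrN2O (counting implicit H from valence).
  Br: 1 × 79.904 = 79.904
  C: 11 × 12.011 = 132.121
  H: 9 × 1.008 = 9.072
  N: 2 × 14.007 = 28.014
  O: 1 × 15.999 = 15.999
Sum: 1×79.904 + 11×12.011 + 9×1.008 + 2×14.007 + 1×15.999 = 265.110 → 265.11 g/mol.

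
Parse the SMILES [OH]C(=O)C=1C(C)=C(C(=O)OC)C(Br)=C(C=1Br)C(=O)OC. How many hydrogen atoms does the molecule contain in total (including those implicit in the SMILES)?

Walk through each heavy atom and fill implicit hydrogens from standard valence (C 4, N 3, O 2, S 2, halogen 1):
  atom 1: O with explicit H count 1
  atom 2: C, bond orders sum to 4 (valence 4) → 0 H
  atom 3: O, bond orders sum to 2 (valence 2) → 0 H
  atom 4: C, bond orders sum to 4 (valence 4) → 0 H
  atom 5: C, bond orders sum to 4 (valence 4) → 0 H
  atom 6: C, bond orders sum to 1 (valence 4) → 3 H
  atom 7: C, bond orders sum to 4 (valence 4) → 0 H
  atom 8: C, bond orders sum to 4 (valence 4) → 0 H
  atom 9: O, bond orders sum to 2 (valence 2) → 0 H
  atom 10: O, bond orders sum to 2 (valence 2) → 0 H
  atom 11: C, bond orders sum to 1 (valence 4) → 3 H
  atom 12: C, bond orders sum to 4 (valence 4) → 0 H
  atom 13: Br (halogen, monovalent) → 0 H
  atom 14: C, bond orders sum to 4 (valence 4) → 0 H
  atom 15: C, bond orders sum to 4 (valence 4) → 0 H
  atom 16: Br (halogen, monovalent) → 0 H
  atom 17: C, bond orders sum to 4 (valence 4) → 0 H
  atom 18: O, bond orders sum to 2 (valence 2) → 0 H
  atom 19: O, bond orders sum to 2 (valence 2) → 0 H
  atom 20: C, bond orders sum to 1 (valence 4) → 3 H
Total hydrogens: 10.

10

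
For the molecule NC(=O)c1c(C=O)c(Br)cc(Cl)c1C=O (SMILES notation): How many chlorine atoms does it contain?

1

Scan the SMILES for Cl atoms (remember two-letter symbols like Cl and Br are single atoms).
Chlorine count: 1.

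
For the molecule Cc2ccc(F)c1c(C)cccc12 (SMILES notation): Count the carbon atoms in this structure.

12

Count every carbon token in the SMILES (each C, including those in ring-closure positions and inside branches).
Carbon count: 12.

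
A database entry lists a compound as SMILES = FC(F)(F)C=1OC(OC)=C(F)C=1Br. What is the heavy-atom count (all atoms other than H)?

13

Every atom symbol written in the SMILES (organic subset) is one heavy atom; implicit H are not written.
Heavy atoms by element → Br:1, C:6, F:4, O:2.
Total: 13.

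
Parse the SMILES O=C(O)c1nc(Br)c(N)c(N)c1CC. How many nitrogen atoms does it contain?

3

Scan the SMILES for N atoms (remember two-letter symbols like Cl and Br are single atoms).
Nitrogen count: 3.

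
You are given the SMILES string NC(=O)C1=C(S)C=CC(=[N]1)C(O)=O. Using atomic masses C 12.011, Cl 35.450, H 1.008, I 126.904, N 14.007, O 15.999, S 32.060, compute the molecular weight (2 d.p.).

198.20 g/mol

First, the molecular formula is C7H6N2O3S (counting implicit H from valence).
  C: 7 × 12.011 = 84.077
  H: 6 × 1.008 = 6.048
  N: 2 × 14.007 = 28.014
  O: 3 × 15.999 = 47.997
  S: 1 × 32.060 = 32.060
Sum: 7×12.011 + 6×1.008 + 2×14.007 + 3×15.999 + 1×32.060 = 198.196 → 198.20 g/mol.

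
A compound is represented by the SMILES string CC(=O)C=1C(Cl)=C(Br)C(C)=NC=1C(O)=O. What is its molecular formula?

C9H7BrClNO3

Walk through each heavy atom and fill implicit hydrogens from standard valence (C 4, N 3, O 2, S 2, halogen 1):
  atom 1: C, bond orders sum to 1 (valence 4) → 3 H
  atom 2: C, bond orders sum to 4 (valence 4) → 0 H
  atom 3: O, bond orders sum to 2 (valence 2) → 0 H
  atom 4: C, bond orders sum to 4 (valence 4) → 0 H
  atom 5: C, bond orders sum to 4 (valence 4) → 0 H
  atom 6: Cl (halogen, monovalent) → 0 H
  atom 7: C, bond orders sum to 4 (valence 4) → 0 H
  atom 8: Br (halogen, monovalent) → 0 H
  atom 9: C, bond orders sum to 4 (valence 4) → 0 H
  atom 10: C, bond orders sum to 1 (valence 4) → 3 H
  atom 11: N, bond orders sum to 3 (valence 3) → 0 H
  atom 12: C, bond orders sum to 4 (valence 4) → 0 H
  atom 13: C, bond orders sum to 4 (valence 4) → 0 H
  atom 14: O, bond orders sum to 1 (valence 2) → 1 H
  atom 15: O, bond orders sum to 2 (valence 2) → 0 H
Totals → C:9, H:7, Br:1, Cl:1, N:1, O:3.
In Hill order: C9H7BrClNO3.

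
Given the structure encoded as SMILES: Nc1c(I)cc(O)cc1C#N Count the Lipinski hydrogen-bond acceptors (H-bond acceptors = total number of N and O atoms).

3

N atoms: 2; O atoms: 1.
Lipinski HBA = 2 + 1 = 3.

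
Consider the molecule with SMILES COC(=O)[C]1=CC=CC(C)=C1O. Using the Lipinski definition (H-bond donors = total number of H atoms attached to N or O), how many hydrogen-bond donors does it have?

Donors: find every N or O and count the H atoms it carries.
  atom 2 (O): bond orders sum to 2 → 0 H
  atom 4 (O): bond orders sum to 2 → 0 H
  atom 12 (O): bond orders sum to 1 → 1 H
Lipinski HBD = 1.

1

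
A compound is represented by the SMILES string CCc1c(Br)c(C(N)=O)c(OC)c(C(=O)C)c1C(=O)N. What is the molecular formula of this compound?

Walk through each heavy atom and fill implicit hydrogens from standard valence (C 4, N 3, O 2, S 2, halogen 1); for lowercase aromatic atoms, an aromatic c carries 1 H when it has two neighbours and 0 H with three, and aromatic n carries 0 H:
  atom 1: C, bond orders sum to 1 (valence 4) → 3 H
  atom 2: C, bond orders sum to 2 (valence 4) → 2 H
  atom 3: aromatic c, 3 neighbours → 0 H
  atom 4: aromatic c, 3 neighbours → 0 H
  atom 5: Br (halogen, monovalent) → 0 H
  atom 6: aromatic c, 3 neighbours → 0 H
  atom 7: C, bond orders sum to 4 (valence 4) → 0 H
  atom 8: N, bond orders sum to 1 (valence 3) → 2 H
  atom 9: O, bond orders sum to 2 (valence 2) → 0 H
  atom 10: aromatic c, 3 neighbours → 0 H
  atom 11: O, bond orders sum to 2 (valence 2) → 0 H
  atom 12: C, bond orders sum to 1 (valence 4) → 3 H
  atom 13: aromatic c, 3 neighbours → 0 H
  atom 14: C, bond orders sum to 4 (valence 4) → 0 H
  atom 15: O, bond orders sum to 2 (valence 2) → 0 H
  atom 16: C, bond orders sum to 1 (valence 4) → 3 H
  atom 17: aromatic c, 3 neighbours → 0 H
  atom 18: C, bond orders sum to 4 (valence 4) → 0 H
  atom 19: O, bond orders sum to 2 (valence 2) → 0 H
  atom 20: N, bond orders sum to 1 (valence 3) → 2 H
Totals → C:13, H:15, Br:1, N:2, O:4.
In Hill order: C13H15BrN2O4.

C13H15BrN2O4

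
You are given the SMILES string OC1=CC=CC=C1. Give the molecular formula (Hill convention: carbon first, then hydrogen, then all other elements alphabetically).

C6H6O

Walk through each heavy atom and fill implicit hydrogens from standard valence (C 4, N 3, O 2, S 2, halogen 1):
  atom 1: O, bond orders sum to 1 (valence 2) → 1 H
  atom 2: C, bond orders sum to 4 (valence 4) → 0 H
  atom 3: C, bond orders sum to 3 (valence 4) → 1 H
  atom 4: C, bond orders sum to 3 (valence 4) → 1 H
  atom 5: C, bond orders sum to 3 (valence 4) → 1 H
  atom 6: C, bond orders sum to 3 (valence 4) → 1 H
  atom 7: C, bond orders sum to 3 (valence 4) → 1 H
Totals → C:6, H:6, O:1.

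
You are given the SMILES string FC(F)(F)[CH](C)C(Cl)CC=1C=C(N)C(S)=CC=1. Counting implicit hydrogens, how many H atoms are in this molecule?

Walk through each heavy atom and fill implicit hydrogens from standard valence (C 4, N 3, O 2, S 2, halogen 1):
  atom 1: F (halogen, monovalent) → 0 H
  atom 2: C, bond orders sum to 4 (valence 4) → 0 H
  atom 3: F (halogen, monovalent) → 0 H
  atom 4: F (halogen, monovalent) → 0 H
  atom 5: C with explicit H count 1
  atom 6: C, bond orders sum to 1 (valence 4) → 3 H
  atom 7: C, bond orders sum to 3 (valence 4) → 1 H
  atom 8: Cl (halogen, monovalent) → 0 H
  atom 9: C, bond orders sum to 2 (valence 4) → 2 H
  atom 10: C, bond orders sum to 4 (valence 4) → 0 H
  atom 11: C, bond orders sum to 3 (valence 4) → 1 H
  atom 12: C, bond orders sum to 4 (valence 4) → 0 H
  atom 13: N, bond orders sum to 1 (valence 3) → 2 H
  atom 14: C, bond orders sum to 4 (valence 4) → 0 H
  atom 15: S, bond orders sum to 1 (valence 2) → 1 H
  atom 16: C, bond orders sum to 3 (valence 4) → 1 H
  atom 17: C, bond orders sum to 3 (valence 4) → 1 H
Total hydrogens: 13.

13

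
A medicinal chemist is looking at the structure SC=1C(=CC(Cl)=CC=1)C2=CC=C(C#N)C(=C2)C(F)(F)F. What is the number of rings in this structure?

In SMILES, each pair of matching ring-closure digits denotes one ring-closing bond; the number of such bonds equals the number of independent rings.
Ring-closure bonds here: 2.

2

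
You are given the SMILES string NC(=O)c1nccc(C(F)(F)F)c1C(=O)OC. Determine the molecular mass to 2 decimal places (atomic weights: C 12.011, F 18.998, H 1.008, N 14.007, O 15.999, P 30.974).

248.16 g/mol

First, the molecular formula is C9H7F3N2O3 (counting implicit H from valence).
  C: 9 × 12.011 = 108.099
  F: 3 × 18.998 = 56.994
  H: 7 × 1.008 = 7.056
  N: 2 × 14.007 = 28.014
  O: 3 × 15.999 = 47.997
Sum: 9×12.011 + 3×18.998 + 7×1.008 + 2×14.007 + 3×15.999 = 248.160 → 248.16 g/mol.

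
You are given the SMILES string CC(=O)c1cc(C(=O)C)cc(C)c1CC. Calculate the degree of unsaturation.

Molecular formula: C13H16O2.
DoU = (2C + 2 + N − H − X) / 2, where X is the halogen count and O/S are ignored.
    = (2·13 + 2 + 0 − 16 − 0) / 2 = 12 / 2 = 6.

6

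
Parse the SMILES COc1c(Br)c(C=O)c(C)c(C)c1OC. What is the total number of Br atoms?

Scan the SMILES for Br atoms (remember two-letter symbols like Cl and Br are single atoms).
Bromine count: 1.

1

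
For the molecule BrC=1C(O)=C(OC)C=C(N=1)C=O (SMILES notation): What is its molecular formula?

C7H6BrNO3

Walk through each heavy atom and fill implicit hydrogens from standard valence (C 4, N 3, O 2, S 2, halogen 1):
  atom 1: Br (halogen, monovalent) → 0 H
  atom 2: C, bond orders sum to 4 (valence 4) → 0 H
  atom 3: C, bond orders sum to 4 (valence 4) → 0 H
  atom 4: O, bond orders sum to 1 (valence 2) → 1 H
  atom 5: C, bond orders sum to 4 (valence 4) → 0 H
  atom 6: O, bond orders sum to 2 (valence 2) → 0 H
  atom 7: C, bond orders sum to 1 (valence 4) → 3 H
  atom 8: C, bond orders sum to 3 (valence 4) → 1 H
  atom 9: C, bond orders sum to 4 (valence 4) → 0 H
  atom 10: N, bond orders sum to 3 (valence 3) → 0 H
  atom 11: C, bond orders sum to 3 (valence 4) → 1 H
  atom 12: O, bond orders sum to 2 (valence 2) → 0 H
Totals → C:7, H:6, Br:1, N:1, O:3.
In Hill order: C7H6BrNO3.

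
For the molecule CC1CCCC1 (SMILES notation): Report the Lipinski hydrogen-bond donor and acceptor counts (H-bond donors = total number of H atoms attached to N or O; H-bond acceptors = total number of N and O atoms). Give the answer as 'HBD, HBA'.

Donors: find every N or O and count the H atoms it carries.
  (no N or O atoms present)
Lipinski HBD = 0.
Acceptors: N atoms = 0, O atoms = 0 → HBA = 0.

0, 0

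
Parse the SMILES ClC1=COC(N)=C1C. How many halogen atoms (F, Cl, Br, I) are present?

1

Halogen atoms appear at heavy-atom position 1 (1×Cl).
Other groups present: 1 primary amine.
Halogen count: 1.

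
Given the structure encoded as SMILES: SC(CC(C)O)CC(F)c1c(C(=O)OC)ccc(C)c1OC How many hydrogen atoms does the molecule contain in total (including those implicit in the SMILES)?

23

Walk through each heavy atom and fill implicit hydrogens from standard valence (C 4, N 3, O 2, S 2, halogen 1); for lowercase aromatic atoms, an aromatic c carries 1 H when it has two neighbours and 0 H with three, and aromatic n carries 0 H:
  atom 1: S, bond orders sum to 1 (valence 2) → 1 H
  atom 2: C, bond orders sum to 3 (valence 4) → 1 H
  atom 3: C, bond orders sum to 2 (valence 4) → 2 H
  atom 4: C, bond orders sum to 3 (valence 4) → 1 H
  atom 5: C, bond orders sum to 1 (valence 4) → 3 H
  atom 6: O, bond orders sum to 1 (valence 2) → 1 H
  atom 7: C, bond orders sum to 2 (valence 4) → 2 H
  atom 8: C, bond orders sum to 3 (valence 4) → 1 H
  atom 9: F (halogen, monovalent) → 0 H
  atom 10: aromatic c, 3 neighbours → 0 H
  atom 11: aromatic c, 3 neighbours → 0 H
  atom 12: C, bond orders sum to 4 (valence 4) → 0 H
  atom 13: O, bond orders sum to 2 (valence 2) → 0 H
  atom 14: O, bond orders sum to 2 (valence 2) → 0 H
  atom 15: C, bond orders sum to 1 (valence 4) → 3 H
  atom 16: aromatic c, 2 neighbours → 1 H
  atom 17: aromatic c, 2 neighbours → 1 H
  atom 18: aromatic c, 3 neighbours → 0 H
  atom 19: C, bond orders sum to 1 (valence 4) → 3 H
  atom 20: aromatic c, 3 neighbours → 0 H
  atom 21: O, bond orders sum to 2 (valence 2) → 0 H
  atom 22: C, bond orders sum to 1 (valence 4) → 3 H
Total hydrogens: 23.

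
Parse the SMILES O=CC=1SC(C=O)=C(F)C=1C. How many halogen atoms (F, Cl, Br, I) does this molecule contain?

Halogen atoms appear at heavy-atom position 9 (1×F).
Other groups present: 2 aldehyde.
Halogen count: 1.

1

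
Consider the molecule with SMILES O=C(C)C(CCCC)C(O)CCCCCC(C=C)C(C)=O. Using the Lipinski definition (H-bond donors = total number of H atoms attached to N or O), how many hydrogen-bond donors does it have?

1

Donors: find every N or O and count the H atoms it carries.
  atom 1 (O): bond orders sum to 2 → 0 H
  atom 10 (O): bond orders sum to 1 → 1 H
  atom 21 (O): bond orders sum to 2 → 0 H
Lipinski HBD = 1.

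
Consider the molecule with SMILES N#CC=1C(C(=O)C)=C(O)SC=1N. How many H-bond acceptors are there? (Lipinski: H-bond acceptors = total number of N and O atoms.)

N atoms: 2; O atoms: 2.
Lipinski HBA = 2 + 2 = 4.

4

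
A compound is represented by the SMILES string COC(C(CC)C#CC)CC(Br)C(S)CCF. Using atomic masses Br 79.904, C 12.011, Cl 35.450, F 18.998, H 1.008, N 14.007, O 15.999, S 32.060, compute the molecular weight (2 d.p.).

First, the molecular formula is C13H22BrFOS (counting implicit H from valence).
  Br: 1 × 79.904 = 79.904
  C: 13 × 12.011 = 156.143
  F: 1 × 18.998 = 18.998
  H: 22 × 1.008 = 22.176
  O: 1 × 15.999 = 15.999
  S: 1 × 32.060 = 32.060
Sum: 1×79.904 + 13×12.011 + 1×18.998 + 22×1.008 + 1×15.999 + 1×32.060 = 325.280 → 325.28 g/mol.

325.28 g/mol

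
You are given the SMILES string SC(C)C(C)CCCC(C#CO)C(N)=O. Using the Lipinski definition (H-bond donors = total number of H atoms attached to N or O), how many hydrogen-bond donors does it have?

3

Donors: find every N or O and count the H atoms it carries.
  atom 12 (O): bond orders sum to 1 → 1 H
  atom 14 (N): bond orders sum to 1 → 2 H
  atom 15 (O): bond orders sum to 2 → 0 H
Lipinski HBD = 3.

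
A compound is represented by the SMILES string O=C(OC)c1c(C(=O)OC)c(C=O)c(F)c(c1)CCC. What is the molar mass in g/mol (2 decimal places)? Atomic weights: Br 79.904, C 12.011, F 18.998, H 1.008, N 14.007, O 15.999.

282.27 g/mol

First, the molecular formula is C14H15FO5 (counting implicit H from valence).
  C: 14 × 12.011 = 168.154
  F: 1 × 18.998 = 18.998
  H: 15 × 1.008 = 15.120
  O: 5 × 15.999 = 79.995
Sum: 14×12.011 + 1×18.998 + 15×1.008 + 5×15.999 = 282.267 → 282.27 g/mol.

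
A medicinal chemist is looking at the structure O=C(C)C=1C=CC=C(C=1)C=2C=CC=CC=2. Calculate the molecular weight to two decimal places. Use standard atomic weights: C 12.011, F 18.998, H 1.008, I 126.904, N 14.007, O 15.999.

196.25 g/mol

First, the molecular formula is C14H12O (counting implicit H from valence).
  C: 14 × 12.011 = 168.154
  H: 12 × 1.008 = 12.096
  O: 1 × 15.999 = 15.999
Sum: 14×12.011 + 12×1.008 + 1×15.999 = 196.249 → 196.25 g/mol.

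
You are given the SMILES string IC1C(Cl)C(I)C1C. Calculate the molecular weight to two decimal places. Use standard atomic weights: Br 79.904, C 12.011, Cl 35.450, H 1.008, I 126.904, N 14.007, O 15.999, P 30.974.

First, the molecular formula is C5H7ClI2 (counting implicit H from valence).
  C: 5 × 12.011 = 60.055
  Cl: 1 × 35.450 = 35.450
  H: 7 × 1.008 = 7.056
  I: 2 × 126.904 = 253.808
Sum: 5×12.011 + 1×35.450 + 7×1.008 + 2×126.904 = 356.369 → 356.37 g/mol.

356.37 g/mol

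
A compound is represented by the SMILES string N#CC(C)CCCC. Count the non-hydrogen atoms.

8

Every atom symbol written in the SMILES (organic subset) is one heavy atom; implicit H are not written.
Heavy atoms by element → C:7, N:1.
Total: 8.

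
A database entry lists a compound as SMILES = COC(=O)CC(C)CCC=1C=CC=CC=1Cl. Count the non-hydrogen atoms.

16

Every atom symbol written in the SMILES (organic subset) is one heavy atom; implicit H are not written.
Heavy atoms by element → C:13, Cl:1, O:2.
Total: 16.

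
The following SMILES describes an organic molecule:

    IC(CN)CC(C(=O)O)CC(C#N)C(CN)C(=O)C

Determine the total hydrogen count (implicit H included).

Walk through each heavy atom and fill implicit hydrogens from standard valence (C 4, N 3, O 2, S 2, halogen 1):
  atom 1: I (halogen, monovalent) → 0 H
  atom 2: C, bond orders sum to 3 (valence 4) → 1 H
  atom 3: C, bond orders sum to 2 (valence 4) → 2 H
  atom 4: N, bond orders sum to 1 (valence 3) → 2 H
  atom 5: C, bond orders sum to 2 (valence 4) → 2 H
  atom 6: C, bond orders sum to 3 (valence 4) → 1 H
  atom 7: C, bond orders sum to 4 (valence 4) → 0 H
  atom 8: O, bond orders sum to 2 (valence 2) → 0 H
  atom 9: O, bond orders sum to 1 (valence 2) → 1 H
  atom 10: C, bond orders sum to 2 (valence 4) → 2 H
  atom 11: C, bond orders sum to 3 (valence 4) → 1 H
  atom 12: C, bond orders sum to 4 (valence 4) → 0 H
  atom 13: N, bond orders sum to 3 (valence 3) → 0 H
  atom 14: C, bond orders sum to 3 (valence 4) → 1 H
  atom 15: C, bond orders sum to 2 (valence 4) → 2 H
  atom 16: N, bond orders sum to 1 (valence 3) → 2 H
  atom 17: C, bond orders sum to 4 (valence 4) → 0 H
  atom 18: O, bond orders sum to 2 (valence 2) → 0 H
  atom 19: C, bond orders sum to 1 (valence 4) → 3 H
Total hydrogens: 20.

20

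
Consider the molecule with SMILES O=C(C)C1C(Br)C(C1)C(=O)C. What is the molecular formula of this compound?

Walk through each heavy atom and fill implicit hydrogens from standard valence (C 4, N 3, O 2, S 2, halogen 1):
  atom 1: O, bond orders sum to 2 (valence 2) → 0 H
  atom 2: C, bond orders sum to 4 (valence 4) → 0 H
  atom 3: C, bond orders sum to 1 (valence 4) → 3 H
  atom 4: C, bond orders sum to 3 (valence 4) → 1 H
  atom 5: C, bond orders sum to 3 (valence 4) → 1 H
  atom 6: Br (halogen, monovalent) → 0 H
  atom 7: C, bond orders sum to 3 (valence 4) → 1 H
  atom 8: C, bond orders sum to 2 (valence 4) → 2 H
  atom 9: C, bond orders sum to 4 (valence 4) → 0 H
  atom 10: O, bond orders sum to 2 (valence 2) → 0 H
  atom 11: C, bond orders sum to 1 (valence 4) → 3 H
Totals → C:8, H:11, Br:1, O:2.
In Hill order: C8H11BrO2.

C8H11BrO2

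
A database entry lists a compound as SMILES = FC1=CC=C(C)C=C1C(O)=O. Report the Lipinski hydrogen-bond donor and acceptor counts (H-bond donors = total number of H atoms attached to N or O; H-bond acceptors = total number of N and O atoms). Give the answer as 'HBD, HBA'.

1, 2

Donors: find every N or O and count the H atoms it carries.
  atom 10 (O): bond orders sum to 1 → 1 H
  atom 11 (O): bond orders sum to 2 → 0 H
Lipinski HBD = 1.
Acceptors: N atoms = 0, O atoms = 2 → HBA = 2.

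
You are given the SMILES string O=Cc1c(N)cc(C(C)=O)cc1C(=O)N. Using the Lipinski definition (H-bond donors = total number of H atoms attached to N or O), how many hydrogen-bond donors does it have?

Donors: find every N or O and count the H atoms it carries.
  atom 1 (O): bond orders sum to 2 → 0 H
  atom 5 (N): bond orders sum to 1 → 2 H
  atom 10 (O): bond orders sum to 2 → 0 H
  atom 14 (O): bond orders sum to 2 → 0 H
  atom 15 (N): bond orders sum to 1 → 2 H
Lipinski HBD = 4.

4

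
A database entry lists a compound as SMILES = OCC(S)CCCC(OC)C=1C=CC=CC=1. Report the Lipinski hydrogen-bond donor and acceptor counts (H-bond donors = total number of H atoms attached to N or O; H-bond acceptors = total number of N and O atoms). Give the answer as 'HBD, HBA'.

1, 2

Donors: find every N or O and count the H atoms it carries.
  atom 1 (O): bond orders sum to 1 → 1 H
  atom 9 (O): bond orders sum to 2 → 0 H
Lipinski HBD = 1.
Acceptors: N atoms = 0, O atoms = 2 → HBA = 2.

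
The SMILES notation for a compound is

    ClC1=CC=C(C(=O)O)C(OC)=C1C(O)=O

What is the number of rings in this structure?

In SMILES, each pair of matching ring-closure digits denotes one ring-closing bond; the number of such bonds equals the number of independent rings.
Ring-closure bonds here: 1.

1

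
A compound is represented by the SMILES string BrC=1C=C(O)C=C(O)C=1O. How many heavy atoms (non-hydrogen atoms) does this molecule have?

10

Every atom symbol written in the SMILES (organic subset) is one heavy atom; implicit H are not written.
Heavy atoms by element → Br:1, C:6, O:3.
Total: 10.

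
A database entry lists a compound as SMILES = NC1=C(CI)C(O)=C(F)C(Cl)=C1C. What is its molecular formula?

C8H8ClFINO

Walk through each heavy atom and fill implicit hydrogens from standard valence (C 4, N 3, O 2, S 2, halogen 1):
  atom 1: N, bond orders sum to 1 (valence 3) → 2 H
  atom 2: C, bond orders sum to 4 (valence 4) → 0 H
  atom 3: C, bond orders sum to 4 (valence 4) → 0 H
  atom 4: C, bond orders sum to 2 (valence 4) → 2 H
  atom 5: I (halogen, monovalent) → 0 H
  atom 6: C, bond orders sum to 4 (valence 4) → 0 H
  atom 7: O, bond orders sum to 1 (valence 2) → 1 H
  atom 8: C, bond orders sum to 4 (valence 4) → 0 H
  atom 9: F (halogen, monovalent) → 0 H
  atom 10: C, bond orders sum to 4 (valence 4) → 0 H
  atom 11: Cl (halogen, monovalent) → 0 H
  atom 12: C, bond orders sum to 4 (valence 4) → 0 H
  atom 13: C, bond orders sum to 1 (valence 4) → 3 H
Totals → C:8, H:8, Cl:1, F:1, I:1, N:1, O:1.
In Hill order: C8H8ClFINO.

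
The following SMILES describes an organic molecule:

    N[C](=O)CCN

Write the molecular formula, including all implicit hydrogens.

Walk through each heavy atom and fill implicit hydrogens from standard valence (C 4, N 3, O 2, S 2, halogen 1):
  atom 1: N, bond orders sum to 1 (valence 3) → 2 H
  atom 2: C with explicit H count 0
  atom 3: O, bond orders sum to 2 (valence 2) → 0 H
  atom 4: C, bond orders sum to 2 (valence 4) → 2 H
  atom 5: C, bond orders sum to 2 (valence 4) → 2 H
  atom 6: N, bond orders sum to 1 (valence 3) → 2 H
Totals → C:3, H:8, N:2, O:1.

C3H8N2O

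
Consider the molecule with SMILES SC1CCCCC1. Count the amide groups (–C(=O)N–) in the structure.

Scan the SMILES for the amide motif — none present.
Groups that are present: 1 thiol.

0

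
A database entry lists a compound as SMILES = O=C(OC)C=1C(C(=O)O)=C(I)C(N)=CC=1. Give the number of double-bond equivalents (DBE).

6

Degree of unsaturation = (number of rings) + (number of π bonds).
Ring closures in the SMILES: 1.
π bonds: 5 double bonds (each 1 DoU) → 5 DoU from unsaturation.
Total DoU = 1 + 5 = 6.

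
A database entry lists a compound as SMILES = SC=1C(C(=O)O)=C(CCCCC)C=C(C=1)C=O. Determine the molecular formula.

Walk through each heavy atom and fill implicit hydrogens from standard valence (C 4, N 3, O 2, S 2, halogen 1):
  atom 1: S, bond orders sum to 1 (valence 2) → 1 H
  atom 2: C, bond orders sum to 4 (valence 4) → 0 H
  atom 3: C, bond orders sum to 4 (valence 4) → 0 H
  atom 4: C, bond orders sum to 4 (valence 4) → 0 H
  atom 5: O, bond orders sum to 2 (valence 2) → 0 H
  atom 6: O, bond orders sum to 1 (valence 2) → 1 H
  atom 7: C, bond orders sum to 4 (valence 4) → 0 H
  atom 8: C, bond orders sum to 2 (valence 4) → 2 H
  atom 9: C, bond orders sum to 2 (valence 4) → 2 H
  atom 10: C, bond orders sum to 2 (valence 4) → 2 H
  atom 11: C, bond orders sum to 2 (valence 4) → 2 H
  atom 12: C, bond orders sum to 1 (valence 4) → 3 H
  atom 13: C, bond orders sum to 3 (valence 4) → 1 H
  atom 14: C, bond orders sum to 4 (valence 4) → 0 H
  atom 15: C, bond orders sum to 3 (valence 4) → 1 H
  atom 16: C, bond orders sum to 3 (valence 4) → 1 H
  atom 17: O, bond orders sum to 2 (valence 2) → 0 H
Totals → C:13, H:16, O:3, S:1.
In Hill order: C13H16O3S.

C13H16O3S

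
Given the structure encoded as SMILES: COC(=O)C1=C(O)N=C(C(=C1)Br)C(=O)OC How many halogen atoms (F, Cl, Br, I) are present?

1

Halogen atoms appear at heavy-atom position 12 (1×Br).
Other groups present: 2 ester, 1 hydroxyl.
Halogen count: 1.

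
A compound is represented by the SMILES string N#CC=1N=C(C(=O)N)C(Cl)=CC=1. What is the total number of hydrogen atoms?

4

Walk through each heavy atom and fill implicit hydrogens from standard valence (C 4, N 3, O 2, S 2, halogen 1):
  atom 1: N, bond orders sum to 3 (valence 3) → 0 H
  atom 2: C, bond orders sum to 4 (valence 4) → 0 H
  atom 3: C, bond orders sum to 4 (valence 4) → 0 H
  atom 4: N, bond orders sum to 3 (valence 3) → 0 H
  atom 5: C, bond orders sum to 4 (valence 4) → 0 H
  atom 6: C, bond orders sum to 4 (valence 4) → 0 H
  atom 7: O, bond orders sum to 2 (valence 2) → 0 H
  atom 8: N, bond orders sum to 1 (valence 3) → 2 H
  atom 9: C, bond orders sum to 4 (valence 4) → 0 H
  atom 10: Cl (halogen, monovalent) → 0 H
  atom 11: C, bond orders sum to 3 (valence 4) → 1 H
  atom 12: C, bond orders sum to 3 (valence 4) → 1 H
Total hydrogens: 4.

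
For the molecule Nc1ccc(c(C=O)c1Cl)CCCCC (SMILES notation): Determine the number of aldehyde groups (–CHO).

1

The aldehyde motif appears at heavy-atom position 7 in the SMILES.
Other groups present: 1 primary amine.
Aldehyde count: 1.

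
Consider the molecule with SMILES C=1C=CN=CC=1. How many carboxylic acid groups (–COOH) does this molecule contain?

Scan the SMILES for the carboxylic acid motif — none present.

0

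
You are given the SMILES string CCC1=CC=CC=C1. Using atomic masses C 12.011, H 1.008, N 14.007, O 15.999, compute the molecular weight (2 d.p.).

First, the molecular formula is C8H10 (counting implicit H from valence).
  C: 8 × 12.011 = 96.088
  H: 10 × 1.008 = 10.080
Sum: 8×12.011 + 10×1.008 = 106.168 → 106.17 g/mol.

106.17 g/mol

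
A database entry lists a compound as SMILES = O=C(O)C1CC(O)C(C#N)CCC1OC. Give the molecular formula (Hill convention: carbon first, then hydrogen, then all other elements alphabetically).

Walk through each heavy atom and fill implicit hydrogens from standard valence (C 4, N 3, O 2, S 2, halogen 1):
  atom 1: O, bond orders sum to 2 (valence 2) → 0 H
  atom 2: C, bond orders sum to 4 (valence 4) → 0 H
  atom 3: O, bond orders sum to 1 (valence 2) → 1 H
  atom 4: C, bond orders sum to 3 (valence 4) → 1 H
  atom 5: C, bond orders sum to 2 (valence 4) → 2 H
  atom 6: C, bond orders sum to 3 (valence 4) → 1 H
  atom 7: O, bond orders sum to 1 (valence 2) → 1 H
  atom 8: C, bond orders sum to 3 (valence 4) → 1 H
  atom 9: C, bond orders sum to 4 (valence 4) → 0 H
  atom 10: N, bond orders sum to 3 (valence 3) → 0 H
  atom 11: C, bond orders sum to 2 (valence 4) → 2 H
  atom 12: C, bond orders sum to 2 (valence 4) → 2 H
  atom 13: C, bond orders sum to 3 (valence 4) → 1 H
  atom 14: O, bond orders sum to 2 (valence 2) → 0 H
  atom 15: C, bond orders sum to 1 (valence 4) → 3 H
Totals → C:10, H:15, N:1, O:4.

C10H15NO4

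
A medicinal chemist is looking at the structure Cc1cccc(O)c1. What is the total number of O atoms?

1

Scan the SMILES for O atoms (remember two-letter symbols like Cl and Br are single atoms).
Oxygen count: 1.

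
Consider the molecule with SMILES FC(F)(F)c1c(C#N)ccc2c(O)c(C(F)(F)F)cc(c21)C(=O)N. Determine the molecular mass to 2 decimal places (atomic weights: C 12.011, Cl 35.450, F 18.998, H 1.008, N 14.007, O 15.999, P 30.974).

348.20 g/mol

First, the molecular formula is C14H6F6N2O2 (counting implicit H from valence).
  C: 14 × 12.011 = 168.154
  F: 6 × 18.998 = 113.988
  H: 6 × 1.008 = 6.048
  N: 2 × 14.007 = 28.014
  O: 2 × 15.999 = 31.998
Sum: 14×12.011 + 6×18.998 + 6×1.008 + 2×14.007 + 2×15.999 = 348.202 → 348.20 g/mol.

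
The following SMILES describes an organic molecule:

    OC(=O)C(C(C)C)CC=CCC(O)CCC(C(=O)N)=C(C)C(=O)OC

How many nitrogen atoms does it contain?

1

Scan the SMILES for N atoms (remember two-letter symbols like Cl and Br are single atoms).
Nitrogen count: 1.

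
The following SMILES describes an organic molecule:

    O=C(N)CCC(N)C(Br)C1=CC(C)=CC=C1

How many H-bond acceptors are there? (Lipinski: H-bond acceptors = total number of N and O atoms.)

N atoms: 2; O atoms: 1.
Lipinski HBA = 2 + 1 = 3.

3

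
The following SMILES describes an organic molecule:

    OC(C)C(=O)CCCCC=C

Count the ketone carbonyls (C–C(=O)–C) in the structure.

1

The ketone motif appears at heavy-atom position 4 in the SMILES.
Other groups present: 1 alkene, 1 hydroxyl.
Ketone count: 1.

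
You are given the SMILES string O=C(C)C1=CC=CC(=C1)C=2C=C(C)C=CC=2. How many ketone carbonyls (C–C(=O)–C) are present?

1

The ketone motif appears at heavy-atom position 2 in the SMILES.
Ketone count: 1.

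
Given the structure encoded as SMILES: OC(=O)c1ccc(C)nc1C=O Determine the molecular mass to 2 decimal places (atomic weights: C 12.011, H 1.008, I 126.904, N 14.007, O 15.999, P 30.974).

First, the molecular formula is C8H7NO3 (counting implicit H from valence).
  C: 8 × 12.011 = 96.088
  H: 7 × 1.008 = 7.056
  N: 1 × 14.007 = 14.007
  O: 3 × 15.999 = 47.997
Sum: 8×12.011 + 7×1.008 + 1×14.007 + 3×15.999 = 165.148 → 165.15 g/mol.

165.15 g/mol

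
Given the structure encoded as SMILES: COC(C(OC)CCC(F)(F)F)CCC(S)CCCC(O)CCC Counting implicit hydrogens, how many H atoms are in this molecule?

Walk through each heavy atom and fill implicit hydrogens from standard valence (C 4, N 3, O 2, S 2, halogen 1):
  atom 1: C, bond orders sum to 1 (valence 4) → 3 H
  atom 2: O, bond orders sum to 2 (valence 2) → 0 H
  atom 3: C, bond orders sum to 3 (valence 4) → 1 H
  atom 4: C, bond orders sum to 3 (valence 4) → 1 H
  atom 5: O, bond orders sum to 2 (valence 2) → 0 H
  atom 6: C, bond orders sum to 1 (valence 4) → 3 H
  atom 7: C, bond orders sum to 2 (valence 4) → 2 H
  atom 8: C, bond orders sum to 2 (valence 4) → 2 H
  atom 9: C, bond orders sum to 4 (valence 4) → 0 H
  atom 10: F (halogen, monovalent) → 0 H
  atom 11: F (halogen, monovalent) → 0 H
  atom 12: F (halogen, monovalent) → 0 H
  atom 13: C, bond orders sum to 2 (valence 4) → 2 H
  atom 14: C, bond orders sum to 2 (valence 4) → 2 H
  atom 15: C, bond orders sum to 3 (valence 4) → 1 H
  atom 16: S, bond orders sum to 1 (valence 2) → 1 H
  atom 17: C, bond orders sum to 2 (valence 4) → 2 H
  atom 18: C, bond orders sum to 2 (valence 4) → 2 H
  atom 19: C, bond orders sum to 2 (valence 4) → 2 H
  atom 20: C, bond orders sum to 3 (valence 4) → 1 H
  atom 21: O, bond orders sum to 1 (valence 2) → 1 H
  atom 22: C, bond orders sum to 2 (valence 4) → 2 H
  atom 23: C, bond orders sum to 2 (valence 4) → 2 H
  atom 24: C, bond orders sum to 1 (valence 4) → 3 H
Total hydrogens: 33.

33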